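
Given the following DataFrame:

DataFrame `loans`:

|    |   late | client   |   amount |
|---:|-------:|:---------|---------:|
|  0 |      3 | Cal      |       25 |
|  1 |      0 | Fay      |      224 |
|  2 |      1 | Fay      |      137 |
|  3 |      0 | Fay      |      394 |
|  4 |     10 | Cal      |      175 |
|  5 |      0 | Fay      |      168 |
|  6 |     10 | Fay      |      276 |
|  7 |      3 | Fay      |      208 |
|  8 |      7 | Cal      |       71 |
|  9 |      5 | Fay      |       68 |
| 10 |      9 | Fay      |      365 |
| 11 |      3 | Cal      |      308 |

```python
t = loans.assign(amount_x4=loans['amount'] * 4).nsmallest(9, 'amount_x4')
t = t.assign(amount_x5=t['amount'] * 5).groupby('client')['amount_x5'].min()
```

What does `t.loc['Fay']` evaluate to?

340

add column amount_x4 = loans['amount'] * 4:
    late client  amount  amount_x4
0      3    Cal      25        100
1      0    Fay     224        896
2      1    Fay     137        548
3      0    Fay     394       1576
4     10    Cal     175        700
5      0    Fay     168        672
6     10    Fay     276       1104
7      3    Fay     208        832
8      7    Cal      71        284
9      5    Fay      68        272
10     9    Fay     365       1460
11     3    Cal     308       1232
take 9 rows with smallest amount_x4:
   late client  amount  amount_x4
0     3    Cal      25        100
9     5    Fay      68        272
8     7    Cal      71        284
2     1    Fay     137        548
5     0    Fay     168        672
4    10    Cal     175        700
7     3    Fay     208        832
1     0    Fay     224        896
6    10    Fay     276       1104
add column amount_x5 = t['amount'] * 5:
   late client  amount  amount_x4  amount_x5
0     3    Cal      25        100        125
9     5    Fay      68        272        340
8     7    Cal      71        284        355
2     1    Fay     137        548        685
5     0    Fay     168        672        840
4    10    Cal     175        700        875
7     3    Fay     208        832       1040
1     0    Fay     224        896       1120
6    10    Fay     276       1104       1380
group by client, min of amount_x5:
client
Cal    125
Fay    340
Name: amount_x5, dtype: int64
Then the value at index 'Fay': 340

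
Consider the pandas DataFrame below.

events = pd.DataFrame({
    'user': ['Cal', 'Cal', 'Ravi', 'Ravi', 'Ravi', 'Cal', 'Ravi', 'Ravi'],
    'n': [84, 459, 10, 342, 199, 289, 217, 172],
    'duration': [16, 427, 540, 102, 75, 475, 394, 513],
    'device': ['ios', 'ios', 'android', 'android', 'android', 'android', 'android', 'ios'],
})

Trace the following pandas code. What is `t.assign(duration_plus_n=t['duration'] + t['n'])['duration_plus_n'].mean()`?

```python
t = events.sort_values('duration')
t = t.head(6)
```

sort by duration:
   user    n  duration   device
0   Cal   84        16      ios
4  Ravi  199        75  android
3  Ravi  342       102  android
6  Ravi  217       394  android
1   Cal  459       427      ios
5   Cal  289       475  android
7  Ravi  172       513      ios
2  Ravi   10       540  android
take first 6 rows:
   user    n  duration   device
0   Cal   84        16      ios
4  Ravi  199        75  android
3  Ravi  342       102  android
6  Ravi  217       394  android
1   Cal  459       427      ios
5   Cal  289       475  android
add column duration_plus_n = t['duration'] + t['n']:
   user    n  duration   device  duration_plus_n
0   Cal   84        16      ios              100
4  Ravi  199        75  android              274
3  Ravi  342       102  android              444
6  Ravi  217       394  android              611
1   Cal  459       427      ios              886
5   Cal  289       475  android              764
The mean of column 'duration_plus_n' is 513.166666667.

513.166666667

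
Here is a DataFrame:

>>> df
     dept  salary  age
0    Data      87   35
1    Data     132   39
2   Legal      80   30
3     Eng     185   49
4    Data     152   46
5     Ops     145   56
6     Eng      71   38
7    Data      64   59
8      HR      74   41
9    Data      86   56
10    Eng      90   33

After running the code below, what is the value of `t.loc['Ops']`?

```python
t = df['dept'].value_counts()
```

value_counts of dept:
dept
Data     5
Eng      3
Legal    1
Ops      1
HR       1
Name: count, dtype: int64

1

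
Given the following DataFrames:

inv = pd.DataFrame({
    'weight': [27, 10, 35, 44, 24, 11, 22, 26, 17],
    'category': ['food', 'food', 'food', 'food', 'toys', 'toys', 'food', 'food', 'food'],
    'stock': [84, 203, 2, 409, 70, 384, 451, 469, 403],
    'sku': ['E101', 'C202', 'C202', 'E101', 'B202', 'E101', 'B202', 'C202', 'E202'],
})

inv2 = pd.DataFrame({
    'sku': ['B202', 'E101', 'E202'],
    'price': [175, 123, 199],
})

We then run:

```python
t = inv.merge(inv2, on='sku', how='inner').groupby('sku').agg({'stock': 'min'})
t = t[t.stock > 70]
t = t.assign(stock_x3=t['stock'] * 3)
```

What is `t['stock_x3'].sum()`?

merge on 'sku' (how='inner') → 6 rows:
   weight category  stock   sku  price
0      27     food     84  E101    123
1      44     food    409  E101    123
2      24     toys     70  B202    175
3      11     toys    384  E101    123
4      22     food    451  B202    175
5      17     food    403  E202    199
group by sku, min of stock:
      stock
sku        
B202     70
E101     84
E202    403
filter rows where stock > 70:
      stock
sku        
E101     84
E202    403
add column stock_x3 = t['stock'] * 3:
      stock  stock_x3
sku                  
E101     84       252
E202    403      1209

1461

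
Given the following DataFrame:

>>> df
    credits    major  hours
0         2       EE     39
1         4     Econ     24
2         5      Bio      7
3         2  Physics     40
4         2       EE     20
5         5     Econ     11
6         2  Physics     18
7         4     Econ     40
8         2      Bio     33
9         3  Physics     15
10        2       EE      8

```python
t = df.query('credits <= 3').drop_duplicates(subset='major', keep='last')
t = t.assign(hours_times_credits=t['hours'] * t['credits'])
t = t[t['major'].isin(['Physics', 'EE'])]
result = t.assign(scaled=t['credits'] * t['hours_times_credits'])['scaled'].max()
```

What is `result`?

135

filter rows where credits <= 3:
    credits    major  hours
0         2       EE     39
3         2  Physics     40
4         2       EE     20
6         2  Physics     18
8         2      Bio     33
9         3  Physics     15
10        2       EE      8
drop duplicate major (keep=last):
    credits    major  hours
8         2      Bio     33
9         3  Physics     15
10        2       EE      8
add column hours_times_credits = t['hours'] * t['credits']:
    credits    major  hours  hours_times_credits
8         2      Bio     33                   66
9         3  Physics     15                   45
10        2       EE      8                   16
filter rows where major in ['Physics', 'EE']:
    credits    major  hours  hours_times_credits
9         3  Physics     15                   45
10        2       EE      8                   16
add column scaled = t['credits'] * t['hours_times_credits']:
    credits    major  hours  hours_times_credits  scaled
9         3  Physics     15                   45     135
10        2       EE      8                   16      32
max of column 'scaled' → 135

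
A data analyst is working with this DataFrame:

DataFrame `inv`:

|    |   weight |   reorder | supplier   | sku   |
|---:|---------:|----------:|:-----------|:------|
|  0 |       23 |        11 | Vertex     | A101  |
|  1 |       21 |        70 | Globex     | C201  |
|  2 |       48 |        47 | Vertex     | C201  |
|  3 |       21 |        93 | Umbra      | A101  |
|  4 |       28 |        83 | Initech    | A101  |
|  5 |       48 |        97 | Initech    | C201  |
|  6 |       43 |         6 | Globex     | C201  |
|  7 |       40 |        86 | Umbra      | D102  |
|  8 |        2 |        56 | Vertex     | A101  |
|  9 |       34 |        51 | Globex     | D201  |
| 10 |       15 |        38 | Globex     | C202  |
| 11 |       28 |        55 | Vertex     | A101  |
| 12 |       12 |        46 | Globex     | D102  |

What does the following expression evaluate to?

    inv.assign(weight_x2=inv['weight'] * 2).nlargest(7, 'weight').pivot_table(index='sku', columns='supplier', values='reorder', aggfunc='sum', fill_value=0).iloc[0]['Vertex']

55

add column weight_x2 = inv['weight'] * 2:
    weight  reorder supplier   sku  weight_x2
0       23       11   Vertex  A101         46
1       21       70   Globex  C201         42
2       48       47   Vertex  C201         96
3       21       93    Umbra  A101         42
4       28       83  Initech  A101         56
5       48       97  Initech  C201         96
6       43        6   Globex  C201         86
7       40       86    Umbra  D102         80
8        2       56   Vertex  A101          4
9       34       51   Globex  D201         68
10      15       38   Globex  C202         30
11      28       55   Vertex  A101         56
12      12       46   Globex  D102         24
take 7 rows with largest weight:
    weight  reorder supplier   sku  weight_x2
2       48       47   Vertex  C201         96
5       48       97  Initech  C201         96
6       43        6   Globex  C201         86
7       40       86    Umbra  D102         80
9       34       51   Globex  D201         68
4       28       83  Initech  A101         56
11      28       55   Vertex  A101         56
pivot: rows=sku, cols=supplier, sum(reorder):
supplier  Globex  Initech  Umbra  Vertex
sku                                     
A101           0       83      0      55
C201           6       97      0      47
D102           0        0     86       0
D201          51        0      0       0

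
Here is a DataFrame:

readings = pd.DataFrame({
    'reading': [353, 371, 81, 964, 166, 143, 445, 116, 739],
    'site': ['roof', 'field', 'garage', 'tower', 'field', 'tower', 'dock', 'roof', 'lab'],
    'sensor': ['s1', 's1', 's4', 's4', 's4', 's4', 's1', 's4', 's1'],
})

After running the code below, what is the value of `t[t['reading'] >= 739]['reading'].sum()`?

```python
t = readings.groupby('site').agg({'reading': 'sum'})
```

group by site, sum of reading:
        reading
site           
dock        445
field       537
garage       81
lab         739
roof        469
tower      1107
filter rows where reading >= 739:
       reading
site          
lab        739
tower     1107
Taking the sum of column 'reading' gives 1846.

1846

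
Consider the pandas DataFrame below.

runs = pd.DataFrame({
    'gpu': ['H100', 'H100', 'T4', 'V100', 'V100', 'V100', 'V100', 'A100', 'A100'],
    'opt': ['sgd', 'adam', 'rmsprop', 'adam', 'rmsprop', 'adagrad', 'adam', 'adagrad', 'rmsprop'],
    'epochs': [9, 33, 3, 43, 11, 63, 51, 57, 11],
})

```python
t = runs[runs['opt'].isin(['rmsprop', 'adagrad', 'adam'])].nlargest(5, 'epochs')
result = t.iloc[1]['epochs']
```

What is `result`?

filter rows where opt in ['rmsprop', 'adagrad', 'adam']:
    gpu      opt  epochs
1  H100     adam      33
2    T4  rmsprop       3
3  V100     adam      43
4  V100  rmsprop      11
5  V100  adagrad      63
6  V100     adam      51
7  A100  adagrad      57
8  A100  rmsprop      11
take 5 rows with largest epochs:
    gpu      opt  epochs
5  V100  adagrad      63
7  A100  adagrad      57
6  V100     adam      51
3  V100     adam      43
1  H100     adam      33
The value at position 1, column 'epochs' is 57.

57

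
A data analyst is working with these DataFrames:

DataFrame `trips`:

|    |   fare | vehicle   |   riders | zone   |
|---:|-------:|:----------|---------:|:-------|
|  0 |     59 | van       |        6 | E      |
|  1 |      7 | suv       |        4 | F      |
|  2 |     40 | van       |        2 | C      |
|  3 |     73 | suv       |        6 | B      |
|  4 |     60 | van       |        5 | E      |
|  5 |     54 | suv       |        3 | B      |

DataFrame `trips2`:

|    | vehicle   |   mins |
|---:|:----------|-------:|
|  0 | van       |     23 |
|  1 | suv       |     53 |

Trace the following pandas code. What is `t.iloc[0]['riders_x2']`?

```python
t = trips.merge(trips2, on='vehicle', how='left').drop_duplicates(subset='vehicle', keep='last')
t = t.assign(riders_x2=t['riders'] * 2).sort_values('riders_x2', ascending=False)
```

10

merge on 'vehicle' (how='left') → 6 rows:
   fare vehicle  riders zone  mins
0    59     van       6    E    23
1     7     suv       4    F    53
2    40     van       2    C    23
3    73     suv       6    B    53
4    60     van       5    E    23
5    54     suv       3    B    53
drop duplicate vehicle (keep=last):
   fare vehicle  riders zone  mins
4    60     van       5    E    23
5    54     suv       3    B    53
add column riders_x2 = t['riders'] * 2:
   fare vehicle  riders zone  mins  riders_x2
4    60     van       5    E    23         10
5    54     suv       3    B    53          6
sort by riders_x2 descending:
   fare vehicle  riders zone  mins  riders_x2
4    60     van       5    E    23         10
5    54     suv       3    B    53          6
Finally, value at position 0, column 'riders_x2' = 10.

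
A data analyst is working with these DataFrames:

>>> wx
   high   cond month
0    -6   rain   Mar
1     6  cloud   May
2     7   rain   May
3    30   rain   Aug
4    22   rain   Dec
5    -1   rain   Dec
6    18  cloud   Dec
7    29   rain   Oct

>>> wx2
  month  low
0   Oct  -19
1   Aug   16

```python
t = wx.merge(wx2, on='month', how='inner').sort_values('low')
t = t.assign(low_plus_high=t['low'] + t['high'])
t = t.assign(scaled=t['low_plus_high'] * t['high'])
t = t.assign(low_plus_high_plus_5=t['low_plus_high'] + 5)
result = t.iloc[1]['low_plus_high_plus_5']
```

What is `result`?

merge on 'month' (how='inner') → 2 rows:
   high  cond month  low
0    30  rain   Aug   16
1    29  rain   Oct  -19
sort by low:
   high  cond month  low
1    29  rain   Oct  -19
0    30  rain   Aug   16
add column low_plus_high = t['low'] + t['high']:
   high  cond month  low  low_plus_high
1    29  rain   Oct  -19             10
0    30  rain   Aug   16             46
add column scaled = t['low_plus_high'] * t['high']:
   high  cond month  low  low_plus_high  scaled
1    29  rain   Oct  -19             10     290
0    30  rain   Aug   16             46    1380
add column low_plus_high_plus_5 = t['low_plus_high'] + 5:
   high  cond month  low  low_plus_high  scaled  low_plus_high_plus_5
1    29  rain   Oct  -19             10     290                    15
0    30  rain   Aug   16             46    1380                    51

51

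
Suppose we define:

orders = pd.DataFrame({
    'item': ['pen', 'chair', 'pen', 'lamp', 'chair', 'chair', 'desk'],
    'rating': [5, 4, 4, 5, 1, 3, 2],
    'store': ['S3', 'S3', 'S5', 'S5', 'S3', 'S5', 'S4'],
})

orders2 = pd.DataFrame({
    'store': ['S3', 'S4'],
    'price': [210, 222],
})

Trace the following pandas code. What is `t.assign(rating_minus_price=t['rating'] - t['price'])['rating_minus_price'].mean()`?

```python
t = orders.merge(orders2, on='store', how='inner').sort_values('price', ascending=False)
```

merge on 'store' (how='inner') → 4 rows:
    item  rating store  price
0    pen       5    S3    210
1  chair       4    S3    210
2  chair       1    S3    210
3   desk       2    S4    222
sort by price descending:
    item  rating store  price
3   desk       2    S4    222
0    pen       5    S3    210
1  chair       4    S3    210
2  chair       1    S3    210
add column rating_minus_price = t['rating'] - t['price']:
    item  rating store  price  rating_minus_price
3   desk       2    S4    222                -220
0    pen       5    S3    210                -205
1  chair       4    S3    210                -206
2  chair       1    S3    210                -209

-210.0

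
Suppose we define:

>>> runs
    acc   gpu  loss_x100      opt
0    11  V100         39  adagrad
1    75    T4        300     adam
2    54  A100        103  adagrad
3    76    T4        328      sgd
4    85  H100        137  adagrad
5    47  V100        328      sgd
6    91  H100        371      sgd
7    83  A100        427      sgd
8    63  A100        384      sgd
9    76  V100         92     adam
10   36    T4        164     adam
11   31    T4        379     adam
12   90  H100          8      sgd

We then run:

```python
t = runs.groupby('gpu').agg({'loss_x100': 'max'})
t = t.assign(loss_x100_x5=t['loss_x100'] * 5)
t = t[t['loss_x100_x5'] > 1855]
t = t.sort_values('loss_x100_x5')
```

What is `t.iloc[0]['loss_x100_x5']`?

group by gpu, max of loss_x100:
      loss_x100
gpu            
A100        427
H100        371
T4          379
V100        328
add column loss_x100_x5 = t['loss_x100'] * 5:
      loss_x100  loss_x100_x5
gpu                          
A100        427          2135
H100        371          1855
T4          379          1895
V100        328          1640
filter rows where loss_x100_x5 > 1855:
      loss_x100  loss_x100_x5
gpu                          
A100        427          2135
T4          379          1895
sort by loss_x100_x5:
      loss_x100  loss_x100_x5
gpu                          
T4          379          1895
A100        427          2135
value at position 0, column 'loss_x100_x5' → 1895

1895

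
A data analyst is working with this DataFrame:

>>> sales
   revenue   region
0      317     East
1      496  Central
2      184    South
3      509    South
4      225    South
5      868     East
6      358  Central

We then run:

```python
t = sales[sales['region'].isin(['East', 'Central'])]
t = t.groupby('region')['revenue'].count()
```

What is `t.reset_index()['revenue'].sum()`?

4

filter rows where region in ['East', 'Central']:
   revenue   region
0      317     East
1      496  Central
5      868     East
6      358  Central
group by region, count of revenue:
region
Central    2
East       2
Name: revenue, dtype: int64
reset_index():
    region  revenue
0  Central        2
1     East        2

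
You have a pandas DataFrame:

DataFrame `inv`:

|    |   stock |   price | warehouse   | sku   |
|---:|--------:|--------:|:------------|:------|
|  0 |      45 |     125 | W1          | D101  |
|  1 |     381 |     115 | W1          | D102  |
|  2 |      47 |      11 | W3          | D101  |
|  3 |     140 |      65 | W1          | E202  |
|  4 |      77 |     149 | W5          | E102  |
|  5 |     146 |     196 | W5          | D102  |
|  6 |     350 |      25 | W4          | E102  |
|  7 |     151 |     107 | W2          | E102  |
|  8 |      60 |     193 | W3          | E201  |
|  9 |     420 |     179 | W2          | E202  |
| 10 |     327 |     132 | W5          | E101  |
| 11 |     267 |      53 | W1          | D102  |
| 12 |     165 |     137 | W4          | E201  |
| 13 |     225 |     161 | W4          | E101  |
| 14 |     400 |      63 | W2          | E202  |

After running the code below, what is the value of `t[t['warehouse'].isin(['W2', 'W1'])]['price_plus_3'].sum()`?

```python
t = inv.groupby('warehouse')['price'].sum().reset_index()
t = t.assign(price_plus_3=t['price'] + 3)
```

group by warehouse, sum of price:
warehouse
W1    358
W2    349
W3    204
W4    323
W5    477
Name: price, dtype: int64
reset_index():
  warehouse  price
0        W1    358
1        W2    349
2        W3    204
3        W4    323
4        W5    477
add column price_plus_3 = t['price'] + 3:
  warehouse  price  price_plus_3
0        W1    358           361
1        W2    349           352
2        W3    204           207
3        W4    323           326
4        W5    477           480
filter rows where warehouse in ['W2', 'W1']:
  warehouse  price  price_plus_3
0        W1    358           361
1        W2    349           352
So sum() = 713.

713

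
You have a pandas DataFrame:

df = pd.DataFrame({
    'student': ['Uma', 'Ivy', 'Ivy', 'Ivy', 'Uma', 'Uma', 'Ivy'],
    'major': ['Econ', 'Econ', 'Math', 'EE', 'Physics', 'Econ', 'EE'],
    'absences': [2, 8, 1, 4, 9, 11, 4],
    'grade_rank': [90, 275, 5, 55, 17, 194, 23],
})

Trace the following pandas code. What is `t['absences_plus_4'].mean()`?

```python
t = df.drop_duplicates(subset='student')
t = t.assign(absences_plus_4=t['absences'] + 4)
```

9.0

drop duplicate student (keep=first):
  student major  absences  grade_rank
0     Uma  Econ         2          90
1     Ivy  Econ         8         275
add column absences_plus_4 = t['absences'] + 4:
  student major  absences  grade_rank  absences_plus_4
0     Uma  Econ         2          90                6
1     Ivy  Econ         8         275               12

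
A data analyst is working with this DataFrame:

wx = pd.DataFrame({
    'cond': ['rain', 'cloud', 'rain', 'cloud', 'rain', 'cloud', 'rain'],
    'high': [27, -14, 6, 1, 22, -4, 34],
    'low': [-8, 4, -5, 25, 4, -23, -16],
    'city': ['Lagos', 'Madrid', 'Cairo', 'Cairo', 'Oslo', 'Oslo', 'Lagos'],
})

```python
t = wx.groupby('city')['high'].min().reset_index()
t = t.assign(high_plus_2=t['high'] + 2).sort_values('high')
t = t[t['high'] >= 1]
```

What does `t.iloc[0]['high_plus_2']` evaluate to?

group by city, min of high:
city
Cairo      1
Lagos     27
Madrid   -14
Oslo      -4
Name: high, dtype: int64
reset_index():
     city  high
0   Cairo     1
1   Lagos    27
2  Madrid   -14
3    Oslo    -4
add column high_plus_2 = t['high'] + 2:
     city  high  high_plus_2
0   Cairo     1            3
1   Lagos    27           29
2  Madrid   -14          -12
3    Oslo    -4           -2
sort by high:
     city  high  high_plus_2
2  Madrid   -14          -12
3    Oslo    -4           -2
0   Cairo     1            3
1   Lagos    27           29
filter rows where high >= 1:
    city  high  high_plus_2
0  Cairo     1            3
1  Lagos    27           29
Taking the value at position 0, column 'high_plus_2' gives 3.

3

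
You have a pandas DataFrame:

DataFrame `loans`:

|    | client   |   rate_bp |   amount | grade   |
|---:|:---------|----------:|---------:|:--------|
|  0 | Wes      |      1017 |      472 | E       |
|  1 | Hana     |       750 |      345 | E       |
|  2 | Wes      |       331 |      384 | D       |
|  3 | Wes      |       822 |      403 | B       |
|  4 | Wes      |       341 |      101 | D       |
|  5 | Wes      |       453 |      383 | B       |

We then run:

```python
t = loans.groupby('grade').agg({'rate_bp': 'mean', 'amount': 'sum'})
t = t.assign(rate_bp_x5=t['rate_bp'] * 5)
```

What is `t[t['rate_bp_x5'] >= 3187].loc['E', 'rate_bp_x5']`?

4417.5

group by grade: mean(rate_bp), sum(amount):
       rate_bp  amount
grade                 
B        637.5     786
D        336.0     485
E        883.5     817
add column rate_bp_x5 = t['rate_bp'] * 5:
       rate_bp  amount  rate_bp_x5
grade                             
B        637.5     786      3187.5
D        336.0     485      1680.0
E        883.5     817      4417.5
filter rows where rate_bp_x5 >= 3187:
       rate_bp  amount  rate_bp_x5
grade                             
B        637.5     786      3187.5
E        883.5     817      4417.5
So loc['E', 'rate_bp_x5'] = 4417.5.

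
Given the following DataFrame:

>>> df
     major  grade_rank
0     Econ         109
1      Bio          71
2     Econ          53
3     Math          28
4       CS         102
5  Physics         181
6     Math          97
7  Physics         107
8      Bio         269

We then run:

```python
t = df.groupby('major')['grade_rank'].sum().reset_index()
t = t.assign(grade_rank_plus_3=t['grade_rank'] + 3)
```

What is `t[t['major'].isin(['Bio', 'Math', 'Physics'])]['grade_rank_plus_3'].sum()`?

group by major, sum of grade_rank:
major
Bio        340
CS         102
Econ       162
Math       125
Physics    288
Name: grade_rank, dtype: int64
reset_index():
     major  grade_rank
0      Bio         340
1       CS         102
2     Econ         162
3     Math         125
4  Physics         288
add column grade_rank_plus_3 = t['grade_rank'] + 3:
     major  grade_rank  grade_rank_plus_3
0      Bio         340                343
1       CS         102                105
2     Econ         162                165
3     Math         125                128
4  Physics         288                291
filter rows where major in ['Bio', 'Math', 'Physics']:
     major  grade_rank  grade_rank_plus_3
0      Bio         340                343
3     Math         125                128
4  Physics         288                291
Taking the sum of column 'grade_rank_plus_3' gives 762.

762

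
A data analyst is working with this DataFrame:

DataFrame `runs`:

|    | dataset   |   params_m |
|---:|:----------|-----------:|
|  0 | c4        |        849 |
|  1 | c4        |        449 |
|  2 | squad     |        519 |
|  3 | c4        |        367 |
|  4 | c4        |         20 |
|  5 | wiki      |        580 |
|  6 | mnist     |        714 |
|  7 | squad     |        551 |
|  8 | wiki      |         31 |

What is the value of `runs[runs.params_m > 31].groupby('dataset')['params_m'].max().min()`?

551

filter rows where params_m > 31:
  dataset  params_m
0      c4       849
1      c4       449
2   squad       519
3      c4       367
5    wiki       580
6   mnist       714
7   squad       551
group by dataset, max of params_m:
dataset
c4       849
mnist    714
squad    551
wiki     580
Name: params_m, dtype: int64
Finally, min of the resulting series = 551.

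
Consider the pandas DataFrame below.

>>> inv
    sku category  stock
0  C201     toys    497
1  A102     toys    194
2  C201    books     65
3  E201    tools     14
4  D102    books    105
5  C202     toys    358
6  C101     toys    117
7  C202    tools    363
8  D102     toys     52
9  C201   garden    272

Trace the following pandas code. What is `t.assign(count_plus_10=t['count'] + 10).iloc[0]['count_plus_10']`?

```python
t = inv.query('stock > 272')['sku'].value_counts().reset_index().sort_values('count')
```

filter rows where stock > 272:
    sku category  stock
0  C201     toys    497
5  C202     toys    358
7  C202    tools    363
value_counts of sku:
sku
C202    2
C201    1
Name: count, dtype: int64
reset_index():
    sku  count
0  C202      2
1  C201      1
sort by count:
    sku  count
1  C201      1
0  C202      2
add column count_plus_10 = t['count'] + 10:
    sku  count  count_plus_10
1  C201      1             11
0  C202      2             12
value at position 0, column 'count_plus_10' → 11

11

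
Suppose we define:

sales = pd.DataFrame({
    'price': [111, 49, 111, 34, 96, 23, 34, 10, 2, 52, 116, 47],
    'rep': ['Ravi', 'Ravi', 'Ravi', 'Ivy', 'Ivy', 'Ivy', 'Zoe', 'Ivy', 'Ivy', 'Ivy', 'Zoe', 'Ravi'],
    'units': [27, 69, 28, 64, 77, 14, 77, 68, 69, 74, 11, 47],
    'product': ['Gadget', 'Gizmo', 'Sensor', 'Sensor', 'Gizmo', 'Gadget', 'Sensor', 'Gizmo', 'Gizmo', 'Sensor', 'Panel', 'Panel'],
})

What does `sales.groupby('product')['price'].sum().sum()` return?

group by product, sum of price:
product
Gadget    134
Gizmo     157
Panel     163
Sensor    231
Name: price, dtype: int64
sum of the resulting series → 685

685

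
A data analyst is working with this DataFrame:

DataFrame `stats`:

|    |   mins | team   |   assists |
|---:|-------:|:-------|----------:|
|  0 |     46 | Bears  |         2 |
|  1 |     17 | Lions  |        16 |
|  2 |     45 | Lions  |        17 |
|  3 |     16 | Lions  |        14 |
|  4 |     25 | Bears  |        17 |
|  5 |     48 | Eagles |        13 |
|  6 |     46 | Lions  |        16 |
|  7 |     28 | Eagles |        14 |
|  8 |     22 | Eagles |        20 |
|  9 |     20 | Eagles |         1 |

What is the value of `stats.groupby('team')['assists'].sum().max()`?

group by team, sum of assists:
team
Bears     19
Eagles    48
Lions     63
Name: assists, dtype: int64

63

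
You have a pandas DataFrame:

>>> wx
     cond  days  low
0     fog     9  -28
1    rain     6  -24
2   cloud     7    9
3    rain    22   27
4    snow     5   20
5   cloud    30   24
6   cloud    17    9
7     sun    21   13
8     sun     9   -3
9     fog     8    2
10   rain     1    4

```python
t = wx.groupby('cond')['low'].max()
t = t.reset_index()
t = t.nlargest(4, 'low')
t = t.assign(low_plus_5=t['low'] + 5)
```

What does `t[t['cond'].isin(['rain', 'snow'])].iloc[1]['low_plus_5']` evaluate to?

group by cond, max of low:
cond
cloud    24
fog       2
rain     27
snow     20
sun      13
Name: low, dtype: int64
reset_index():
    cond  low
0  cloud   24
1    fog    2
2   rain   27
3   snow   20
4    sun   13
take 4 rows with largest low:
    cond  low
2   rain   27
0  cloud   24
3   snow   20
4    sun   13
add column low_plus_5 = t['low'] + 5:
    cond  low  low_plus_5
2   rain   27          32
0  cloud   24          29
3   snow   20          25
4    sun   13          18
filter rows where cond in ['rain', 'snow']:
   cond  low  low_plus_5
2  rain   27          32
3  snow   20          25
Then the value at position 1, column 'low_plus_5': 25

25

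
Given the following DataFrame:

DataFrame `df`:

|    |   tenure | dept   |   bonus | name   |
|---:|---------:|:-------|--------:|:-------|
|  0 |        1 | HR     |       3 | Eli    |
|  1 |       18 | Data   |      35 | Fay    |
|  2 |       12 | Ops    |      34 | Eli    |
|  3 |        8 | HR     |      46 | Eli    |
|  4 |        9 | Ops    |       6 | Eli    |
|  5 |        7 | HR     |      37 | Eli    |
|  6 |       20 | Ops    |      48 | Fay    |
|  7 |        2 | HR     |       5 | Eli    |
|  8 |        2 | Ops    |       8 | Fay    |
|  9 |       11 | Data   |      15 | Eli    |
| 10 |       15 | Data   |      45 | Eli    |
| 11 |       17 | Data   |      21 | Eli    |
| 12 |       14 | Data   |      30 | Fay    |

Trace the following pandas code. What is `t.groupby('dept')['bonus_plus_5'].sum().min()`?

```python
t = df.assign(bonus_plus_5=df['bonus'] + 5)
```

add column bonus_plus_5 = df['bonus'] + 5:
    tenure  dept  bonus name  bonus_plus_5
0        1    HR      3  Eli             8
1       18  Data     35  Fay            40
2       12   Ops     34  Eli            39
3        8    HR     46  Eli            51
4        9   Ops      6  Eli            11
5        7    HR     37  Eli            42
6       20   Ops     48  Fay            53
7        2    HR      5  Eli            10
8        2   Ops      8  Fay            13
9       11  Data     15  Eli            20
10      15  Data     45  Eli            50
11      17  Data     21  Eli            26
12      14  Data     30  Fay            35
group by dept, sum of bonus_plus_5:
dept
Data    171
HR      111
Ops     116
Name: bonus_plus_5, dtype: int64
Taking the min of the resulting series gives 111.

111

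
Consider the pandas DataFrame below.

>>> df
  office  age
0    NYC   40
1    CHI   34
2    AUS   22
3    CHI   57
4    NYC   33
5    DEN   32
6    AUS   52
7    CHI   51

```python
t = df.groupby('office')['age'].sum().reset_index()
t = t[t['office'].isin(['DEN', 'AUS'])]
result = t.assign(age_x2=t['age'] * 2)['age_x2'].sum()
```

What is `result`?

212

group by office, sum of age:
office
AUS     74
CHI    142
DEN     32
NYC     73
Name: age, dtype: int64
reset_index():
  office  age
0    AUS   74
1    CHI  142
2    DEN   32
3    NYC   73
filter rows where office in ['DEN', 'AUS']:
  office  age
0    AUS   74
2    DEN   32
add column age_x2 = t['age'] * 2:
  office  age  age_x2
0    AUS   74     148
2    DEN   32      64
Finally, sum of column 'age_x2' = 212.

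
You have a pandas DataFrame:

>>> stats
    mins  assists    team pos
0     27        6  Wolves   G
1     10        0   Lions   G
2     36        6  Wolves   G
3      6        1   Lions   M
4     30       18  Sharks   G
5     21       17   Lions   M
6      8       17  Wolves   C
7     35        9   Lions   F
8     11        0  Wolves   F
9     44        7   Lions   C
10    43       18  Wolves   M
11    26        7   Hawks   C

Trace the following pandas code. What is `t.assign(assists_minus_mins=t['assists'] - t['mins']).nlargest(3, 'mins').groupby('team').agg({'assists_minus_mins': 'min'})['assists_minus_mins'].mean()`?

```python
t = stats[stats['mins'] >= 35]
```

-33.5

filter rows where mins >= 35:
    mins  assists    team pos
2     36        6  Wolves   G
7     35        9   Lions   F
9     44        7   Lions   C
10    43       18  Wolves   M
add column assists_minus_mins = t['assists'] - t['mins']:
    mins  assists    team pos  assists_minus_mins
2     36        6  Wolves   G                 -30
7     35        9   Lions   F                 -26
9     44        7   Lions   C                 -37
10    43       18  Wolves   M                 -25
take 3 rows with largest mins:
    mins  assists    team pos  assists_minus_mins
9     44        7   Lions   C                 -37
10    43       18  Wolves   M                 -25
2     36        6  Wolves   G                 -30
group by team, min of assists_minus_mins:
        assists_minus_mins
team                      
Lions                  -37
Wolves                 -30
Then the mean of column 'assists_minus_mins': -33.5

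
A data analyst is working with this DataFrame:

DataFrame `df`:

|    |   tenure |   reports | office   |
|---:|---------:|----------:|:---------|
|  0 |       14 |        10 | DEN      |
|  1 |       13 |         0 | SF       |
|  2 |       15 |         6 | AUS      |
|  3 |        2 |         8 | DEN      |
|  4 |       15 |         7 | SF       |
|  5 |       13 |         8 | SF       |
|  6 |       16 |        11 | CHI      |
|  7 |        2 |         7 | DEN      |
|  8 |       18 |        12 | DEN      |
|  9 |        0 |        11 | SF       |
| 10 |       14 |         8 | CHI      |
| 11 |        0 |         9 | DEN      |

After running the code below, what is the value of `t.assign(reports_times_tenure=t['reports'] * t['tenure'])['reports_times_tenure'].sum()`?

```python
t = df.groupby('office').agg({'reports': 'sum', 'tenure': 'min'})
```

group by office: sum(reports), min(tenure):
        reports  tenure
office                 
AUS           6      15
CHI          19      14
DEN          46       0
SF           26       0
add column reports_times_tenure = t['reports'] * t['tenure']:
        reports  tenure  reports_times_tenure
office                                       
AUS           6      15                    90
CHI          19      14                   266
DEN          46       0                     0
SF           26       0                     0
Hence 356.

356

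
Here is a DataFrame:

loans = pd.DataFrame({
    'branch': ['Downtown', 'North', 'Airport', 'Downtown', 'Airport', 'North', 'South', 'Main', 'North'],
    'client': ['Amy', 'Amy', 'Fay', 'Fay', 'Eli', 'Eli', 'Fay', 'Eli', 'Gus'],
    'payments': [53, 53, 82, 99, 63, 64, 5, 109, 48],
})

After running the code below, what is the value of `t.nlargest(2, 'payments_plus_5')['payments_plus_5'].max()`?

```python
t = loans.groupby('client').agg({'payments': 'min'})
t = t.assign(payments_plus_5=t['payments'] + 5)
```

group by client, min of payments:
        payments
client          
Amy           53
Eli           63
Fay            5
Gus           48
add column payments_plus_5 = t['payments'] + 5:
        payments  payments_plus_5
client                           
Amy           53               58
Eli           63               68
Fay            5               10
Gus           48               53
take 2 rows with largest payments_plus_5:
        payments  payments_plus_5
client                           
Eli           63               68
Amy           53               58
Finally, max of column 'payments_plus_5' = 68.

68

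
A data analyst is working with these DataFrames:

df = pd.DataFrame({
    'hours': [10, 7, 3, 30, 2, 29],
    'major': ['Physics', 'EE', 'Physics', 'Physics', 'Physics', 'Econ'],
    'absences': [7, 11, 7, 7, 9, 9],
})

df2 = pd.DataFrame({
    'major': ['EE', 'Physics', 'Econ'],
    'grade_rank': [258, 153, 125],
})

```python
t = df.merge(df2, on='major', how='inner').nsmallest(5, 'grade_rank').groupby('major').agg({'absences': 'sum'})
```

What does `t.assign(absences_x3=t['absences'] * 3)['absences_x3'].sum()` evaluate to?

117

merge on 'major' (how='inner') → 6 rows:
   hours    major  absences  grade_rank
0     10  Physics         7         153
1      7       EE        11         258
2      3  Physics         7         153
3     30  Physics         7         153
4      2  Physics         9         153
5     29     Econ         9         125
take 5 rows with smallest grade_rank:
   hours    major  absences  grade_rank
5     29     Econ         9         125
0     10  Physics         7         153
2      3  Physics         7         153
3     30  Physics         7         153
4      2  Physics         9         153
group by major, sum of absences:
         absences
major            
Econ            9
Physics        30
add column absences_x3 = t['absences'] * 3:
         absences  absences_x3
major                         
Econ            9           27
Physics        30           90
The sum of column 'absences_x3' is 117.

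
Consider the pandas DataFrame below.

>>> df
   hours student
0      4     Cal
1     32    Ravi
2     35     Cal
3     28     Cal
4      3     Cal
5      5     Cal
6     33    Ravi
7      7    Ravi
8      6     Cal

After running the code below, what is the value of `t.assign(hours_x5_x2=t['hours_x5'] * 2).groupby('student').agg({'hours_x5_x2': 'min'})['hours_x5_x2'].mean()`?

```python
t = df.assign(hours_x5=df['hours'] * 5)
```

add column hours_x5 = df['hours'] * 5:
   hours student  hours_x5
0      4     Cal        20
1     32    Ravi       160
2     35     Cal       175
3     28     Cal       140
4      3     Cal        15
5      5     Cal        25
6     33    Ravi       165
7      7    Ravi        35
8      6     Cal        30
add column hours_x5_x2 = t['hours_x5'] * 2:
   hours student  hours_x5  hours_x5_x2
0      4     Cal        20           40
1     32    Ravi       160          320
2     35     Cal       175          350
3     28     Cal       140          280
4      3     Cal        15           30
5      5     Cal        25           50
6     33    Ravi       165          330
7      7    Ravi        35           70
8      6     Cal        30           60
group by student, min of hours_x5_x2:
         hours_x5_x2
student             
Cal               30
Ravi              70
Reading off the mean of column 'hours_x5_x2', we get 50.0.

50.0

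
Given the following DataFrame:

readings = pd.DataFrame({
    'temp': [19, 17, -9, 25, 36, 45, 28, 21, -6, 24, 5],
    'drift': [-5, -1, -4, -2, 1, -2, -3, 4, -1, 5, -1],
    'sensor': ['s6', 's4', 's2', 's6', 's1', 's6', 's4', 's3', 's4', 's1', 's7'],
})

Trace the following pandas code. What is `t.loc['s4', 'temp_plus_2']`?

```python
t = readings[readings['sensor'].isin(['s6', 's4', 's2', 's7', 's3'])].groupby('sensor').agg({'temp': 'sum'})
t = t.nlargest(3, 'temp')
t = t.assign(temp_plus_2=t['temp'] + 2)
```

filter rows where sensor in ['s6', 's4', 's2', 's7', 's3']:
    temp  drift sensor
0     19     -5     s6
1     17     -1     s4
2     -9     -4     s2
3     25     -2     s6
5     45     -2     s6
6     28     -3     s4
7     21      4     s3
8     -6     -1     s4
10     5     -1     s7
group by sensor, sum of temp:
        temp
sensor      
s2        -9
s3        21
s4        39
s6        89
s7         5
take 3 rows with largest temp:
        temp
sensor      
s6        89
s4        39
s3        21
add column temp_plus_2 = t['temp'] + 2:
        temp  temp_plus_2
sensor                   
s6        89           91
s4        39           41
s3        21           23
Then the value at row 's4', column 'temp_plus_2': 41

41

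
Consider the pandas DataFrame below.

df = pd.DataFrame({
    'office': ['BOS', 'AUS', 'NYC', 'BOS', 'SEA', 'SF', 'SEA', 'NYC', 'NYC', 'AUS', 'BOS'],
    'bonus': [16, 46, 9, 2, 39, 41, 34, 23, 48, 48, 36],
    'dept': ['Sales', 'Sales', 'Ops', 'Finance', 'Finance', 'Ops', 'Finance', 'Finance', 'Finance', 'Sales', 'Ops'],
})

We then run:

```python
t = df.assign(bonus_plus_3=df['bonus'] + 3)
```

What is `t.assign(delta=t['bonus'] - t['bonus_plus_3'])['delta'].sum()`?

-33

add column bonus_plus_3 = df['bonus'] + 3:
   office  bonus     dept  bonus_plus_3
0     BOS     16    Sales            19
1     AUS     46    Sales            49
2     NYC      9      Ops            12
3     BOS      2  Finance             5
4     SEA     39  Finance            42
5      SF     41      Ops            44
6     SEA     34  Finance            37
7     NYC     23  Finance            26
8     NYC     48  Finance            51
9     AUS     48    Sales            51
10    BOS     36      Ops            39
add column delta = t['bonus'] - t['bonus_plus_3']:
   office  bonus     dept  bonus_plus_3  delta
0     BOS     16    Sales            19     -3
1     AUS     46    Sales            49     -3
2     NYC      9      Ops            12     -3
3     BOS      2  Finance             5     -3
4     SEA     39  Finance            42     -3
5      SF     41      Ops            44     -3
6     SEA     34  Finance            37     -3
7     NYC     23  Finance            26     -3
8     NYC     48  Finance            51     -3
9     AUS     48    Sales            51     -3
10    BOS     36      Ops            39     -3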